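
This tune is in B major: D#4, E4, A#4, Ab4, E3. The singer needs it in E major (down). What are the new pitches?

G#3 A3 D#4 Db4 A2

B major to E major down is a perfect fifth, so every note moves down by that interval.
D#4 to G#3
E4 to A3
A#4 to D#4
Ab4 to Db4
E3 to A2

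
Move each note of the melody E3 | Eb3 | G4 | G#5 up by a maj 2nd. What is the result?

F#3 F3 A4 A#5

E3 -> F#3
Eb3 -> F3
G4 -> A4
G#5 -> A#5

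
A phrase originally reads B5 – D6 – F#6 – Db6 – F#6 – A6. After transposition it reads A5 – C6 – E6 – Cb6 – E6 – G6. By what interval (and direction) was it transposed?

Take the first pair: B5 → A5. B to A spans 2 letter names, so the interval is some kind of second.
A5 to B5 is 2 semitones, which makes it a major second; the second version is lower, so the direction is down.
Checking another pair — A6 → G6 — gives the same interval.

down a major second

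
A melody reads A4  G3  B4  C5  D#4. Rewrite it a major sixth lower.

A4 down a major sixth is C4.
A major sixth down from G3 gives Bb2.
A major sixth down from B4 gives D4.
C5 down a major sixth is Eb4.
D#4: a sixth down reaches F, and 9 semitones makes it F#3.

C4 Bb2 D4 Eb4 F#3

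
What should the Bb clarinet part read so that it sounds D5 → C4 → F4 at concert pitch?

Written C4 sounds as Bb3 on the Bb clarinet, so concert pitches are written a major second up.
D5 gives E5
C4 gives D4
F4 gives G4

E5 D4 G4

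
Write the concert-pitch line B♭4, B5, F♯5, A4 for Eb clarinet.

The Eb clarinet sounds a minor third above written, so the written part must be a minor third below concert — transpose each note down.
Bb4 becomes G4
B5 becomes G#5
F#5 becomes D#5
A4 becomes F#4

G4 G#5 D#5 F#4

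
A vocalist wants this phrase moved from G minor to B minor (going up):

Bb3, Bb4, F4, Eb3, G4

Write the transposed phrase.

D4 D5 A4 G3 B4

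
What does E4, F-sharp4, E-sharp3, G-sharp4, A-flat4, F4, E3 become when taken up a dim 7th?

Db5 Eb5 D4 F5 Gbb5 Ebb5 Db4

E4 -> Db5
F#4 -> Eb5
E#3 -> D4
G#4 -> F5
Ab4 -> Gbb5
F4 -> Ebb5
E3 -> Db4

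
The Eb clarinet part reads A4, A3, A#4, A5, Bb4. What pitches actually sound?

C5 C4 C#5 C6 Db5

Written C4 on the Eb clarinet sounds as Eb4, a minor third higher; apply that shift to every note.
A4 gives C5
A3 gives C4
A#4 gives C#5
A5 gives C6
Bb4 gives Db5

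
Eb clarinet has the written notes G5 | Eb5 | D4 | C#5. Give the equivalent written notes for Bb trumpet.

C6 Ab5 G4 F#5

First find concert pitch: the Eb clarinet sounds a minor third above written, so G5 Eb5 D4 C#5 sounds Bb5 Gb5 F4 E5.
Then write for Bb trumpet: it sounds a major second below written, so the part must be a major second above concert.
Bb5 → C6
Gb5 → Ab5
F4 → G4
E5 → F#5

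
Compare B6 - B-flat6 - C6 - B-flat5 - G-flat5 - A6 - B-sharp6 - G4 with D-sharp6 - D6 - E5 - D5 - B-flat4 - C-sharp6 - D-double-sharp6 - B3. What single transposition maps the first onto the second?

down a minor sixth

From B6 to D#6 is 6 letter names — a sixth of some quality.
D#6 to B6 is 8 semitones, which makes it a minor sixth; the second version is lower, so the direction is down.
Checking another pair — G4 → B3 — gives the same interval.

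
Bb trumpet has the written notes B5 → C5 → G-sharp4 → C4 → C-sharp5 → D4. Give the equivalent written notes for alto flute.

D6 Eb5 B4 Eb4 E5 F4

First find concert pitch: the Bb trumpet sounds a major second below written, so B5 C5 G-sharp4 C4 C-sharp5 D4 sounds A5 Bb4 F#4 Bb3 B4 C4.
Then write for alto flute: it sounds a perfect fourth below written, so the part must be a perfect fourth above concert.
A5 → D6
Bb4 → Eb5
F#4 → B4
Bb3 → Eb4
B4 → E5
C4 → F4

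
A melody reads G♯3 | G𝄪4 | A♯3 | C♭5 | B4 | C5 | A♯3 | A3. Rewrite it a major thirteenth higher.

A major thirteenth up from G#3 gives E#5.
A major thirteenth up from G##4 gives E##6.
A major thirteenth up from A#3 gives F##5.
A major thirteenth up from Cb5 gives Ab6.
B4 up a major thirteenth is G#6.
C5: a thirteenth up reaches A, and 21 semitones makes it A6.
A major thirteenth up from A#3 gives F##5.
A3: a thirteenth up reaches F, and 21 semitones makes it F#5.

E#5 E##6 F##5 Ab6 G#6 A6 F##5 F#5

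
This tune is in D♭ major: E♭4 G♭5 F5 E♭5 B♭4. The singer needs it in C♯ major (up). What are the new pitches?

D♭ major to C♯ major up is an augmented seventh, so every note moves up by that interval.
Eb4 to D#5
Gb5 to F#6
F5 to E#6
Eb5 to D#6
Bb4 to A#5

D#5 F#6 E#6 D#6 A#5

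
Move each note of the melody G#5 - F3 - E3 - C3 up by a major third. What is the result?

G#5: a third up reaches B, and 4 semitones makes it B#5.
F3 up a major third is A3.
A major third up from E3 gives G#3.
C3: a third up reaches E, and 4 semitones makes it E3.

B#5 A3 G#3 E3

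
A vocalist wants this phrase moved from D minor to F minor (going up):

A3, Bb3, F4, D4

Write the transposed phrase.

C4 Db4 Ab4 F4

From D up to F is a minor third; apply that to each pitch.
A3 becomes C4
Bb3 becomes Db4
F4 becomes Ab4
D4 becomes F4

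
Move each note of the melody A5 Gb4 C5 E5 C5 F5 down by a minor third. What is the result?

F#5 Eb4 A4 C#5 A4 D5

A minor third down from A5 gives F#5.
Gb4 down a minor third is Eb4.
A minor third down from C5 gives A4.
E5 down a minor third is C#5.
C5 down a minor third is A4.
F5: a third down reaches D, and 3 semitones makes it D5.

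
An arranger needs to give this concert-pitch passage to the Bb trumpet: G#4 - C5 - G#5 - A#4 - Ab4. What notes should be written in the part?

Written C4 sounds as Bb3 on the Bb trumpet, so concert pitches are written a major second up.
G#4 -> A#4
C5 -> D5
G#5 -> A#5
A#4 -> B#4
Ab4 -> Bb4

A#4 D5 A#5 B#4 Bb4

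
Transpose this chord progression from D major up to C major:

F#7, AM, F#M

E7 GM EM

D major up to C major is a minor seventh; each chord root moves by that interval while the quality stays the same.
F#7: root F# up a minor seventh → E, giving E7.
AM: root A up a minor seventh → G, giving GM.
F#M: root F# up a minor seventh → E, giving EM.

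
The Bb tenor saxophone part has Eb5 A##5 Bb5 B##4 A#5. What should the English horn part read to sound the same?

Ab4 D##5 Eb5 E##4 D#5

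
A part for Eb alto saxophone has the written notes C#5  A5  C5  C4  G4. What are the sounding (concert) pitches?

E4 C5 Eb4 Eb3 Bb3

The Eb alto saxophone sounds a major sixth below written, so transpose each written note down a major sixth.
C#5 to E4
A5 to C5
C5 to Eb4
C4 to Eb3
G4 to Bb3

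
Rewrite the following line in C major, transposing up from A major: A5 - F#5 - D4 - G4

A major to C major up is a minor third, so every note moves up by that interval.
A5 → C6
F#5 → A5
D4 → F4
G4 → Bb4

C6 A5 F4 Bb4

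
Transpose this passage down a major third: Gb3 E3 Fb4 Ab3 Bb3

Gb3 down a major third is Ebb3.
E3: a third down reaches C, and 4 semitones makes it C3.
Fb4: a third down reaches D, and 4 semitones makes it Dbb4.
Ab3: a third down reaches F, and 4 semitones makes it Fb3.
A major third down from Bb3 gives Gb3.

Ebb3 C3 Dbb4 Fb3 Gb3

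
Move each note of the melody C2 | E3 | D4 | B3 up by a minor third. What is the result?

Eb2 G3 F4 D4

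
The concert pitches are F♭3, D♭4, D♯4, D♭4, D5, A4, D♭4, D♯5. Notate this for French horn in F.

Written C4 sounds as F3 on the French horn in F, so concert pitches are written a perfect fifth up.
Fb3 -> Cb4
Db4 -> Ab4
D#4 -> A#4
Db4 -> Ab4
D5 -> A5
A4 -> E5
Db4 -> Ab4
D#5 -> A#5

Cb4 Ab4 A#4 Ab4 A5 E5 Ab4 A#5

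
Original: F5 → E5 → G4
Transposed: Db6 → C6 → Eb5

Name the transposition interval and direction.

Take the first pair: F5 → Db6. F to D spans 6 letter names, so the interval is some kind of sixth.
F5 to Db6 is 8 semitones, which makes it a minor sixth; the second version is higher, so the direction is up.
Checking another pair — G4 → Eb5 — gives the same interval.

up a minor sixth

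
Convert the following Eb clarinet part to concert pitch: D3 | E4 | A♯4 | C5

F3 G4 C#5 Eb5

The Eb clarinet sounds a minor third above written, so transpose each written note up a minor third.
D3 gives F3
E4 gives G4
A#4 gives C#5
C5 gives Eb5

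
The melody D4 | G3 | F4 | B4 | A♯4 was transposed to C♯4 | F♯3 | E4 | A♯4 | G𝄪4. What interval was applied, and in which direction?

down a minor second

Take the first pair: D4 → C#4. D to C spans 2 letter names, so the interval is some kind of second.
C#4 to D4 is 1 semitone, which makes it a minor second; the second version is lower, so the direction is down.
Checking another pair — A#4 → G##4 — gives the same interval.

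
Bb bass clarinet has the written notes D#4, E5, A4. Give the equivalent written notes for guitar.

C#4 D5 G4

First find concert pitch: the Bb bass clarinet sounds a major ninth below written, so D#4 E5 A4 sounds C#3 D4 G3.
Then write for guitar: it sounds a perfect octave below written, so the part must be a perfect octave above concert.
C#3 → C#4
D4 → D5
G3 → G4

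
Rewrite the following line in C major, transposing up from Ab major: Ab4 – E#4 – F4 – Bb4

C5 G##4 A4 D5

From Ab up to C is a major third; apply that to each pitch.
Ab4 → C5
E#4 → G##4
F4 → A4
Bb4 → D5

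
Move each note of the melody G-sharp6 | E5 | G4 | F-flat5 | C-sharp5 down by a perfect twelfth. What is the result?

C#5 A3 C3 Bbb3 F#3

G#6: a twelfth down reaches C, and 19 semitones makes it C#5.
E5: a twelfth down reaches A, and 19 semitones makes it A3.
G4 down a perfect twelfth is C3.
A perfect twelfth down from Fb5 gives Bbb3.
A perfect twelfth down from C#5 gives F#3.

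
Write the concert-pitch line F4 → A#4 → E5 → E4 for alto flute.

Bb4 D#5 A5 A4

Written C4 sounds as G3 on the alto flute, so concert pitches are written a perfect fourth up.
F4 gives Bb4
A#4 gives D#5
E5 gives A5
E4 gives A4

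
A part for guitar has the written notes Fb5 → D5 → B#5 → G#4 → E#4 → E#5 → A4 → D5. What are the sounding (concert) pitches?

Fb4 D4 B#4 G#3 E#3 E#4 A3 D4

The guitar sounds a perfect octave below written, so transpose each written note down a perfect octave.
Fb5 gives Fb4
D5 gives D4
B#5 gives B#4
G#4 gives G#3
E#4 gives E#3
E#5 gives E#4
A4 gives A3
D5 gives D4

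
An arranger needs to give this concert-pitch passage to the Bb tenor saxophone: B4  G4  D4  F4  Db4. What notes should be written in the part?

C#6 A5 E5 G5 Eb5

The Bb tenor saxophone sounds a major ninth below written, so the written part must be a major ninth above concert — transpose each note up.
B4 to C#6
G4 to A5
D4 to E5
F4 to G5
Db4 to Eb5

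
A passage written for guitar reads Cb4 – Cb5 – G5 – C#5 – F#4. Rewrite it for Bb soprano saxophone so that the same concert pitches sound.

Db3 Db4 A4 D#4 G#3

First find concert pitch: the guitar sounds a perfect octave below written, so Cb4 Cb5 G5 C#5 F#4 sounds Cb3 Cb4 G4 C#4 F#3.
Then write for Bb soprano saxophone: it sounds a major second below written, so the part must be a major second above concert.
Cb3 → Db3
Cb4 → Db4
G4 → A4
C#4 → D#4
F#3 → G#3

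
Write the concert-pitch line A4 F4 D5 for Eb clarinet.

F#4 D4 B4

Written C4 sounds as Eb4 on the Eb clarinet, so concert pitches are written a minor third down.
A4 becomes F#4
F4 becomes D4
D5 becomes B4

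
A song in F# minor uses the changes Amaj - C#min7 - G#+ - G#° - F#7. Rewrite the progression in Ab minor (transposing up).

F# minor up to Ab minor is a diminished third; each chord root moves by that interval while the quality stays the same.
Amaj: root A up a diminished third → Cb, giving Cbmaj.
C#min7: root C# up a diminished third → Eb, giving Ebmin7.
G#+: root G# up a diminished third → Bb, giving Bb+.
G#°: root G# up a diminished third → Bb, giving Bb°.
F#7: root F# up a diminished third → Ab, giving Ab7.

Cbmaj Ebmin7 Bb+ Bb° Ab7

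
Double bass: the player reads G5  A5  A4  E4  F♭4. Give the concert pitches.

G4 A4 A3 E3 Fb3

Written C4 on the double bass sounds as C3, a perfect octave lower; apply that shift to every note.
G5 -> G4
A5 -> A4
A4 -> A3
E4 -> E3
Fb4 -> Fb3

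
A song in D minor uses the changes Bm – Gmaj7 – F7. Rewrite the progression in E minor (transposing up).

C#m Amaj7 G7

D minor up to E minor is a major second; each chord root moves by that interval while the quality stays the same.
Bm: root B up a major second → C#, giving C#m.
Gmaj7: root G up a major second → A, giving Amaj7.
F7: root F up a major second → G, giving G7.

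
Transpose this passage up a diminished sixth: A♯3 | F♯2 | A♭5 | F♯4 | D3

A#3 to F4
F#2 to Db3
Ab5 to Fbb6
F#4 to Db5
D3 to Bbb3

F4 Db3 Fbb6 Db5 Bbb3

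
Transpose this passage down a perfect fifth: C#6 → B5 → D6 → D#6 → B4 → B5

F#5 E5 G5 G#5 E4 E5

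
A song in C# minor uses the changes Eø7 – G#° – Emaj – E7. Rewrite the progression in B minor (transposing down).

Dø7 F#° Dmaj D7

C# minor down to B minor is a major second; each chord root moves by that interval while the quality stays the same.
Eø7: root E down a major second → D, giving Dø7.
G#°: root G# down a major second → F#, giving F#°.
Emaj: root E down a major second → D, giving Dmaj.
E7: root E down a major second → D, giving D7.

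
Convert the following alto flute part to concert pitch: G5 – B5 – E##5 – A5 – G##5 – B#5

Written C4 on the alto flute sounds as G3, a perfect fourth lower; apply that shift to every note.
G5 gives D5
B5 gives F#5
E##5 gives B##4
A5 gives E5
G##5 gives D##5
B#5 gives F##5

D5 F#5 B##4 E5 D##5 F##5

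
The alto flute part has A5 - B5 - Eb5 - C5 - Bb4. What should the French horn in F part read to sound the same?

B5 C#6 F5 D5 C5

First find concert pitch: the alto flute sounds a perfect fourth below written, so A5 B5 Eb5 C5 Bb4 sounds E5 F#5 Bb4 G4 F4.
Then write for French horn in F: it sounds a perfect fifth below written, so the part must be a perfect fifth above concert.
E5 → B5
F#5 → C#6
Bb4 → F5
G4 → D5
F4 → C5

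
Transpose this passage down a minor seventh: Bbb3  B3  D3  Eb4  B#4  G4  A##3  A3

Cb3 C#3 E2 F3 C##4 A3 B##2 B2

Bbb3: a seventh down reaches C, and 10 semitones makes it Cb3.
B3 down a minor seventh is C#3.
A minor seventh down from D3 gives E2.
Eb4: a seventh down reaches F, and 10 semitones makes it F3.
B#4 down a minor seventh is C##4.
G4 down a minor seventh is A3.
A minor seventh down from A##3 gives B##2.
A minor seventh down from A3 gives B2.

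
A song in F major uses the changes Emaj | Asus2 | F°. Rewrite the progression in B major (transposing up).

A#maj D#sus2 B°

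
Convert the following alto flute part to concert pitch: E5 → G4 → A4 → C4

B4 D4 E4 G3

Written C4 on the alto flute sounds as G3, a perfect fourth lower; apply that shift to every note.
E5 -> B4
G4 -> D4
A4 -> E4
C4 -> G3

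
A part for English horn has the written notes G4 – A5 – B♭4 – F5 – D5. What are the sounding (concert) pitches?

The English horn sounds a perfect fifth below written, so transpose each written note down a perfect fifth.
G4 -> C4
A5 -> D5
Bb4 -> Eb4
F5 -> Bb4
D5 -> G4

C4 D5 Eb4 Bb4 G4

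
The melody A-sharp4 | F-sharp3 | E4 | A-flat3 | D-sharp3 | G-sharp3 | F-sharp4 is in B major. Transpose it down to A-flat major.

G4 Eb3 Db4 Gbb3 C3 F3 Eb4

From B down to A-flat is an augmented second; apply that to each pitch.
A#4 → G4
F#3 → Eb3
E4 → Db4
Ab3 → Gbb3
D#3 → C3
G#3 → F3
F#4 → Eb4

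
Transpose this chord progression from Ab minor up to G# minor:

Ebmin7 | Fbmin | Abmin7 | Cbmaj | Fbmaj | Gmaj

D#min7 Emin G#min7 Bmaj Emaj F##maj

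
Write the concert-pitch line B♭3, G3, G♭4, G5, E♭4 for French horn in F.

The French horn in F sounds a perfect fifth below written, so the written part must be a perfect fifth above concert — transpose each note up.
Bb3 becomes F4
G3 becomes D4
Gb4 becomes Db5
G5 becomes D6
Eb4 becomes Bb4

F4 D4 Db5 D6 Bb4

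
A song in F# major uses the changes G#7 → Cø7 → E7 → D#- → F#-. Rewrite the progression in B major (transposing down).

C#7 Fø7 A7 G#- B-

F# major down to B major is a perfect fifth; each chord root moves by that interval while the quality stays the same.
G#7: root G# down a perfect fifth → C#, giving C#7.
Cø7: root C down a perfect fifth → F, giving Fø7.
E7: root E down a perfect fifth → A, giving A7.
D#-: root D# down a perfect fifth → G#, giving G#-.
F#-: root F# down a perfect fifth → B, giving B-.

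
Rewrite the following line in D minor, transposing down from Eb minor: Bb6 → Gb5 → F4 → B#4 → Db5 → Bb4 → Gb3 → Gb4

A6 F5 E4 A##4 C5 A4 F3 F4

Eb minor to D minor down is a minor second, so every note moves down by that interval.
Bb6 -> A6
Gb5 -> F5
F4 -> E4
B#4 -> A##4
Db5 -> C5
Bb4 -> A4
Gb3 -> F3
Gb4 -> F4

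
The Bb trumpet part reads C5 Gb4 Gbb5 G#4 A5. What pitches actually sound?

The Bb trumpet sounds a major second below written, so transpose each written note down a major second.
C5 gives Bb4
Gb4 gives Fb4
Gbb5 gives Fbb5
G#4 gives F#4
A5 gives G5

Bb4 Fb4 Fbb5 F#4 G5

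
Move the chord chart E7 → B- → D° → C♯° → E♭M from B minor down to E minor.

B minor down to E minor is a perfect fifth; each chord root moves by that interval while the quality stays the same.
E7: root E down a perfect fifth → A, giving A7.
B-: root B down a perfect fifth → E, giving E-.
D°: root D down a perfect fifth → G, giving G°.
C♯°: root C♯ down a perfect fifth → F#, giving F#°.
E♭M: root E♭ down a perfect fifth → Ab, giving AbM.

A7 E- G° F#° AbM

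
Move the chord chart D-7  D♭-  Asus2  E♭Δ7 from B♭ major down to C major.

E-7 Eb- Bsus2 FΔ7

B♭ major down to C major is a minor seventh; each chord root moves by that interval while the quality stays the same.
D-7: root D down a minor seventh → E, giving E-7.
D♭-: root D♭ down a minor seventh → Eb, giving Eb-.
Asus2: root A down a minor seventh → B, giving Bsus2.
E♭Δ7: root E♭ down a minor seventh → F, giving FΔ7.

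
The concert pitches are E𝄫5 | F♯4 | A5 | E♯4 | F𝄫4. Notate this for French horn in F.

Bbb5 C#5 E6 B#4 Cbb5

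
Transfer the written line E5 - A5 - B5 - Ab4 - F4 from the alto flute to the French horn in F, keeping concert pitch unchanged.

F#5 B5 C#6 Bb4 G4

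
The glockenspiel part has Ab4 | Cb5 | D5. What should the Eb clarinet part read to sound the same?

F6 Ab6 B6

First find concert pitch: the glockenspiel sounds a perfect fifteenth above written, so Ab4 Cb5 D5 sounds Ab6 Cb7 D7.
Then write for Eb clarinet: it sounds a minor third above written, so the part must be a minor third below concert.
Ab6 → F6
Cb7 → Ab6
D7 → B6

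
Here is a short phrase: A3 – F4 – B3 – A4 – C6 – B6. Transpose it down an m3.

A3 → F#3
F4 → D4
B3 → G#3
A4 → F#4
C6 → A5
B6 → G#6

F#3 D4 G#3 F#4 A5 G#6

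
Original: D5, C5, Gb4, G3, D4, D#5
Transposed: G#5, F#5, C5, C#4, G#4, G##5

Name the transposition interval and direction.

up an augmented fourth

Take the first pair: D5 → G#5. D to G spans 4 letter names, so the interval is some kind of fourth.
D5 to G#5 is 6 semitones, which makes it an augmented fourth; the second version is higher, so the direction is up.
Checking another pair — D#5 → G##5 — gives the same interval.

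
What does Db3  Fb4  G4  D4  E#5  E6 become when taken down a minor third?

Bb2 Db4 E4 B3 C##5 C#6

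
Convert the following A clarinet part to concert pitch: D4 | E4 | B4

Written C4 on the A clarinet sounds as A3, a minor third lower; apply that shift to every note.
D4 -> B3
E4 -> C#4
B4 -> G#4

B3 C#4 G#4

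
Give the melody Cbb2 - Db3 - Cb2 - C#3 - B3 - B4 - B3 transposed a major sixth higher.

Abb2 Bb3 Ab2 A#3 G#4 G#5 G#4

A major sixth up from Cbb2 gives Abb2.
Db3: a sixth up reaches B, and 9 semitones makes it Bb3.
A major sixth up from Cb2 gives Ab2.
A major sixth up from C#3 gives A#3.
A major sixth up from B3 gives G#4.
B4 up a major sixth is G#5.
B3: a sixth up reaches G, and 9 semitones makes it G#4.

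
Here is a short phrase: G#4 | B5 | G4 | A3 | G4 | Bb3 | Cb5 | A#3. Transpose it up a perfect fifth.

G#4 becomes D#5
B5 becomes F#6
G4 becomes D5
A3 becomes E4
G4 becomes D5
Bb3 becomes F4
Cb5 becomes Gb5
A#3 becomes E#4

D#5 F#6 D5 E4 D5 F4 Gb5 E#4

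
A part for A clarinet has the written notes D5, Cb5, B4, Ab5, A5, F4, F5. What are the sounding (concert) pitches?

B4 Ab4 G#4 F5 F#5 D4 D5

Written C4 on the A clarinet sounds as A3, a minor third lower; apply that shift to every note.
D5 gives B4
Cb5 gives Ab4
B4 gives G#4
Ab5 gives F5
A5 gives F#5
F4 gives D4
F5 gives D5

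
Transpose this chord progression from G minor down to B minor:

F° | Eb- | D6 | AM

A° G- F#6 C#M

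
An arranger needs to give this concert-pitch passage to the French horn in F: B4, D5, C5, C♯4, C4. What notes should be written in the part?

F#5 A5 G5 G#4 G4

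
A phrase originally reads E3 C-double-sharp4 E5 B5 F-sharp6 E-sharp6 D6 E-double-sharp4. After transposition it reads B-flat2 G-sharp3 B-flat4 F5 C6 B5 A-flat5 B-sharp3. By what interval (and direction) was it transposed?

down an augmented fourth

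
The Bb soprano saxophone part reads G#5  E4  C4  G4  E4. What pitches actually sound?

F#5 D4 Bb3 F4 D4

Written C4 on the Bb soprano saxophone sounds as Bb3, a major second lower; apply that shift to every note.
G#5 -> F#5
E4 -> D4
C4 -> Bb3
G4 -> F4
E4 -> D4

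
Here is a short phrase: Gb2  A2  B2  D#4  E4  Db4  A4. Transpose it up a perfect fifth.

Db3 E3 F#3 A#4 B4 Ab4 E5

Gb2 becomes Db3
A2 becomes E3
B2 becomes F#3
D#4 becomes A#4
E4 becomes B4
Db4 becomes Ab4
A4 becomes E5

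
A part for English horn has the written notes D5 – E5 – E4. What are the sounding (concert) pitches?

G4 A4 A3

Written C4 on the English horn sounds as F3, a perfect fifth lower; apply that shift to every note.
D5 → G4
E5 → A4
E4 → A3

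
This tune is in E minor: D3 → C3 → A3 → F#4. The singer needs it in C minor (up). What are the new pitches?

Bb3 Ab3 F4 D5

E minor to C minor up is a minor sixth, so every note moves up by that interval.
D3 -> Bb3
C3 -> Ab3
A3 -> F4
F#4 -> D5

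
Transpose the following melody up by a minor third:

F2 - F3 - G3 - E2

Ab2 Ab3 Bb3 G2

F2: a third up reaches A, and 3 semitones makes it Ab2.
F3: a third up reaches A, and 3 semitones makes it Ab3.
G3 up a minor third is Bb3.
E2: a third up reaches G, and 3 semitones makes it G2.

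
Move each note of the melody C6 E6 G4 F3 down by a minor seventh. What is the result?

C6 becomes D5
E6 becomes F#5
G4 becomes A3
F3 becomes G2

D5 F#5 A3 G2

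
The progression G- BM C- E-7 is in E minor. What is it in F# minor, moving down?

E minor down to F# minor is a minor seventh; each chord root moves by that interval while the quality stays the same.
G-: root G down a minor seventh → A, giving A-.
BM: root B down a minor seventh → C#, giving C#M.
C-: root C down a minor seventh → D, giving D-.
E-7: root E down a minor seventh → F#, giving F#-7.

A- C#M D- F#-7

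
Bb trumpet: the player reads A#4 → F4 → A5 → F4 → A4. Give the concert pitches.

G#4 Eb4 G5 Eb4 G4

Written C4 on the Bb trumpet sounds as Bb3, a major second lower; apply that shift to every note.
A#4 gives G#4
F4 gives Eb4
A5 gives G5
F4 gives Eb4
A4 gives G4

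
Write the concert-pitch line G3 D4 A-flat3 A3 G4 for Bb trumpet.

A3 E4 Bb3 B3 A4

The Bb trumpet sounds a major second below written, so the written part must be a major second above concert — transpose each note up.
G3 to A3
D4 to E4
Ab3 to Bb3
A3 to B3
G4 to A4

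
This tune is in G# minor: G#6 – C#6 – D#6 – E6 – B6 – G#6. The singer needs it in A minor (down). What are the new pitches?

A5 D5 E5 F5 C6 A5

From G# down to A is a major seventh; apply that to each pitch.
G#6 to A5
C#6 to D5
D#6 to E5
E6 to F5
B6 to C6
G#6 to A5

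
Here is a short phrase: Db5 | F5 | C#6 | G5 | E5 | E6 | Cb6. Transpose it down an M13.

Fb3 Ab3 E4 Bb3 G3 G4 Ebb4

Db5 to Fb3
F5 to Ab3
C#6 to E4
G5 to Bb3
E5 to G3
E6 to G4
Cb6 to Ebb4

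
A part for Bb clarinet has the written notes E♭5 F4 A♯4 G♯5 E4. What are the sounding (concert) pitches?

The Bb clarinet sounds a major second below written, so transpose each written note down a major second.
Eb5 -> Db5
F4 -> Eb4
A#4 -> G#4
G#5 -> F#5
E4 -> D4

Db5 Eb4 G#4 F#5 D4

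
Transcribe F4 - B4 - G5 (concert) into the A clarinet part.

Ab4 D5 Bb5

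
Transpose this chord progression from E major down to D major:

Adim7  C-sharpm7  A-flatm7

Gdim7 Bm7 Gbm7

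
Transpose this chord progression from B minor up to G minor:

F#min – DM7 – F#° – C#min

Dmin BbM7 D° Amin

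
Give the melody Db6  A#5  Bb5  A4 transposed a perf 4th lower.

Ab5 E#5 F5 E4

Db6 gives Ab5
A#5 gives E#5
Bb5 gives F5
A4 gives E4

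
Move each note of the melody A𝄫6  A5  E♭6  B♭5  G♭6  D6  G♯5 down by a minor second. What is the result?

A minor second down from Abb6 gives Gb6.
A5: a second down reaches G, and 1 semitone makes it G#5.
Eb6: a second down reaches D, and 1 semitone makes it D6.
A minor second down from Bb5 gives A5.
Gb6 down a minor second is F6.
D6 down a minor second is C#6.
A minor second down from G#5 gives F##5.

Gb6 G#5 D6 A5 F6 C#6 F##5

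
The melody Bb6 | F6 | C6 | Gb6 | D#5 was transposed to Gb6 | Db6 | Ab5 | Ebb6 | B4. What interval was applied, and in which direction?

down a major third

Take the first pair: Bb6 → Gb6. B to G spans 3 letter names, so the interval is some kind of third.
Gb6 to Bb6 is 4 semitones, which makes it a major third; the second version is lower, so the direction is down.
Checking another pair — D#5 → B4 — gives the same interval.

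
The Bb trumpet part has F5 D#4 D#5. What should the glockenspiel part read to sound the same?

First find concert pitch: the Bb trumpet sounds a major second below written, so F5 D#4 D#5 sounds Eb5 C#4 C#5.
Then write for glockenspiel: it sounds a perfect fifteenth above written, so the part must be a perfect fifteenth below concert.
Eb5 → Eb3
C#4 → C#2
C#5 → C#3

Eb3 C#2 C#3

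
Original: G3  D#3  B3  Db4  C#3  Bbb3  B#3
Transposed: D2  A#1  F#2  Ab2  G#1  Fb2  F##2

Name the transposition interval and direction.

down a perfect eleventh

Take the first pair: G3 → D2. G to D spans 11 letter names, so the interval is some kind of eleventh.
D2 to G3 is 17 semitones, which makes it a perfect eleventh; the second version is lower, so the direction is down.
Checking another pair — B#3 → F##2 — gives the same interval.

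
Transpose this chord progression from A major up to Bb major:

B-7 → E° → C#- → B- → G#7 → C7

A major up to Bb major is a minor second; each chord root moves by that interval while the quality stays the same.
B-7: root B up a minor second → C, giving C-7.
E°: root E up a minor second → F, giving F°.
C#-: root C# up a minor second → D, giving D-.
B-: root B up a minor second → C, giving C-.
G#7: root G# up a minor second → A, giving A7.
C7: root C up a minor second → Db, giving Db7.

C-7 F° D- C- A7 Db7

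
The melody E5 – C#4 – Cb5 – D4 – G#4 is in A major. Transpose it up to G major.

D6 B4 Bbb5 C5 F#5

From A up to G is a minor seventh; apply that to each pitch.
E5 to D6
C#4 to B4
Cb5 to Bbb5
D4 to C5
G#4 to F#5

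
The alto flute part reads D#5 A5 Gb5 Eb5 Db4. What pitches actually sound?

A#4 E5 Db5 Bb4 Ab3

The alto flute sounds a perfect fourth below written, so transpose each written note down a perfect fourth.
D#5 -> A#4
A5 -> E5
Gb5 -> Db5
Eb5 -> Bb4
Db4 -> Ab3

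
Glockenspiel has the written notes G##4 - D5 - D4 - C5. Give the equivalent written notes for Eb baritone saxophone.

E##8 B8 B7 A8

First find concert pitch: the glockenspiel sounds a perfect fifteenth above written, so G##4 D5 D4 C5 sounds G##6 D7 D6 C7.
Then write for Eb baritone saxophone: it sounds a major thirteenth below written, so the part must be a major thirteenth above concert.
G##6 → E##8
D7 → B8
D6 → B7
C7 → A8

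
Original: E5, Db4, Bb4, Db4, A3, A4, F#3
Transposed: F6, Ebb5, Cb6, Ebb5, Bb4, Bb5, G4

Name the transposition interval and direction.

Take the first pair: E5 → F6. E to F spans 9 letter names, so the interval is some kind of ninth.
E5 to F6 is 13 semitones, which makes it a minor ninth; the second version is higher, so the direction is up.
Checking another pair — F#3 → G4 — gives the same interval.

up a minor ninth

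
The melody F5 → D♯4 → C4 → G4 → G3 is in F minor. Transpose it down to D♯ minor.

D#5 B##3 A#3 E#4 E#3

From F down to D♯ is a diminished third; apply that to each pitch.
F5 gives D#5
D#4 gives B##3
C4 gives A#3
G4 gives E#4
G3 gives E#3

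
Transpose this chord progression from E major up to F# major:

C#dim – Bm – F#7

D#dim C#m G#7

E major up to F# major is a major second; each chord root moves by that interval while the quality stays the same.
C#dim: root C# up a major second → D#, giving D#dim.
Bm: root B up a major second → C#, giving C#m.
F#7: root F# up a major second → G#, giving G#7.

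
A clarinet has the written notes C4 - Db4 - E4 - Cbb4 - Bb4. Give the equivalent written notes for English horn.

E4 F4 G#4 Ebb4 D5

First find concert pitch: the A clarinet sounds a minor third below written, so C4 Db4 E4 Cbb4 Bb4 sounds A3 Bb3 C#4 Abb3 G4.
Then write for English horn: it sounds a perfect fifth below written, so the part must be a perfect fifth above concert.
A3 → E4
Bb3 → F4
C#4 → G#4
Abb3 → Ebb4
G4 → D5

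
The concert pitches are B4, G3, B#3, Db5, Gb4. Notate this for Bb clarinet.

C#5 A3 C##4 Eb5 Ab4

Written C4 sounds as Bb3 on the Bb clarinet, so concert pitches are written a major second up.
B4 becomes C#5
G3 becomes A3
B#3 becomes C##4
Db5 becomes Eb5
Gb4 becomes Ab4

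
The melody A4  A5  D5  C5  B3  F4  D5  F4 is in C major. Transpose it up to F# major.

D#5 D#6 G#5 F#5 E#4 B4 G#5 B4

From C up to F# is an augmented fourth; apply that to each pitch.
A4 becomes D#5
A5 becomes D#6
D5 becomes G#5
C5 becomes F#5
B3 becomes E#4
F4 becomes B4
D5 becomes G#5
F4 becomes B4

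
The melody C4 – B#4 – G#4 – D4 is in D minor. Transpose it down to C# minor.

B3 A##4 F##4 C#4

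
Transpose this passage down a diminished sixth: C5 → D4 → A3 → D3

E#4 F##3 C##3 F##2

C5 gives E#4
D4 gives F##3
A3 gives C##3
D3 gives F##2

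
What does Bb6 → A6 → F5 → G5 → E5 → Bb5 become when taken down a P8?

Bb6 to Bb5
A6 to A5
F5 to F4
G5 to G4
E5 to E4
Bb5 to Bb4

Bb5 A5 F4 G4 E4 Bb4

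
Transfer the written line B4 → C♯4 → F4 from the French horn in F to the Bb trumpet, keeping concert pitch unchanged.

F#4 G#3 C4

First find concert pitch: the French horn in F sounds a perfect fifth below written, so B4 C♯4 F4 sounds E4 F#3 Bb3.
Then write for Bb trumpet: it sounds a major second below written, so the part must be a major second above concert.
E4 → F#4
F#3 → G#3
Bb3 → C4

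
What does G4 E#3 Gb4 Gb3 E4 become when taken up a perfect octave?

G5 E#4 Gb5 Gb4 E5

G4 up a perfect octave is G5.
E#3: an octave up reaches E, and 12 semitones makes it E#4.
Gb4 up a perfect octave is Gb5.
A perfect octave up from Gb3 gives Gb4.
A perfect octave up from E4 gives E5.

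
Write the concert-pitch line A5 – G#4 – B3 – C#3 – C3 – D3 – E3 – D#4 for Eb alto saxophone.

F#6 E#5 G#4 A#3 A3 B3 C#4 B#4

Written C4 sounds as Eb3 on the Eb alto saxophone, so concert pitches are written a major sixth up.
A5 -> F#6
G#4 -> E#5
B3 -> G#4
C#3 -> A#3
C3 -> A3
D3 -> B3
E3 -> C#4
D#4 -> B#4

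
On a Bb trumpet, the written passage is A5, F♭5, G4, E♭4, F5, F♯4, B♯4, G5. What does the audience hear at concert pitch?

The Bb trumpet sounds a major second below written, so transpose each written note down a major second.
A5 to G5
Fb5 to Ebb5
G4 to F4
Eb4 to Db4
F5 to Eb5
F#4 to E4
B#4 to A#4
G5 to F5

G5 Ebb5 F4 Db4 Eb5 E4 A#4 F5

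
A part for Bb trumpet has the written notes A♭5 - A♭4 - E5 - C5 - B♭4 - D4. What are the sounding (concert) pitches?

Gb5 Gb4 D5 Bb4 Ab4 C4

The Bb trumpet sounds a major second below written, so transpose each written note down a major second.
Ab5 gives Gb5
Ab4 gives Gb4
E5 gives D5
C5 gives Bb4
Bb4 gives Ab4
D4 gives C4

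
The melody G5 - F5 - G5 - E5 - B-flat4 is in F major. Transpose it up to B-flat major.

F major to B-flat major up is a perfect fourth, so every note moves up by that interval.
G5 becomes C6
F5 becomes Bb5
G5 becomes C6
E5 becomes A5
Bb4 becomes Eb5

C6 Bb5 C6 A5 Eb5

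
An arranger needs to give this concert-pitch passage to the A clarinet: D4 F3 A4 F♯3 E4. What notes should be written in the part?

The A clarinet sounds a minor third below written, so the written part must be a minor third above concert — transpose each note up.
D4 -> F4
F3 -> Ab3
A4 -> C5
F#3 -> A3
E4 -> G4

F4 Ab3 C5 A3 G4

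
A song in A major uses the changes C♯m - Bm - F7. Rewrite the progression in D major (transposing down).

A major down to D major is a perfect fifth; each chord root moves by that interval while the quality stays the same.
C♯m: root C♯ down a perfect fifth → F#, giving F#m.
Bm: root B down a perfect fifth → E, giving Em.
F7: root F down a perfect fifth → Bb, giving Bb7.

F#m Em Bb7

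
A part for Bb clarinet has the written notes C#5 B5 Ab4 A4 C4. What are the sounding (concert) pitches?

B4 A5 Gb4 G4 Bb3

The Bb clarinet sounds a major second below written, so transpose each written note down a major second.
C#5 → B4
B5 → A5
Ab4 → Gb4
A4 → G4
C4 → Bb3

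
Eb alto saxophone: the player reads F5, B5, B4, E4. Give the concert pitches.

Ab4 D5 D4 G3

The Eb alto saxophone sounds a major sixth below written, so transpose each written note down a major sixth.
F5 -> Ab4
B5 -> D5
B4 -> D4
E4 -> G3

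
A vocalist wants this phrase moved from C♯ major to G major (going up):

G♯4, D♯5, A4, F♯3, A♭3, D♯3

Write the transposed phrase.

D5 A5 Eb5 C4 Ebb4 A3

From C♯ up to G is a diminished fifth; apply that to each pitch.
G#4 -> D5
D#5 -> A5
A4 -> Eb5
F#3 -> C4
Ab3 -> Ebb4
D#3 -> A3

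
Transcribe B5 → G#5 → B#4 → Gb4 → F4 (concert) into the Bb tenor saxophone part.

C#7 A#6 C##6 Ab5 G5

Written C4 sounds as Bb2 on the Bb tenor saxophone, so concert pitches are written a major ninth up.
B5 gives C#7
G#5 gives A#6
B#4 gives C##6
Gb4 gives Ab5
F4 gives G5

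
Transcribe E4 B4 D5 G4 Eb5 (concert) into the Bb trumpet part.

F#4 C#5 E5 A4 F5

The Bb trumpet sounds a major second below written, so the written part must be a major second above concert — transpose each note up.
E4 → F#4
B4 → C#5
D5 → E5
G4 → A4
Eb5 → F5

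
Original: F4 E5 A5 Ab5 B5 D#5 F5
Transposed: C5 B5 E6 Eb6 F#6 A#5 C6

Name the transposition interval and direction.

up a perfect fifth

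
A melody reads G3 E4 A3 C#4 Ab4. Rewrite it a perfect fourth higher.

C4 A4 D4 F#4 Db5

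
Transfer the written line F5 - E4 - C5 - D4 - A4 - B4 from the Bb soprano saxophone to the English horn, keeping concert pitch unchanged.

Bb5 A4 F5 G4 D5 E5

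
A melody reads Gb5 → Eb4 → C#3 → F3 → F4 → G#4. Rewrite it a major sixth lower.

Bbb4 Gb3 E2 Ab2 Ab3 B3

Gb5 down a major sixth is Bbb4.
Eb4 down a major sixth is Gb3.
C#3 down a major sixth is E2.
F3 down a major sixth is Ab2.
F4 down a major sixth is Ab3.
A major sixth down from G#4 gives B3.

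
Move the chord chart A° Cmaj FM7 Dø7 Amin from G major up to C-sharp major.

G major up to C-sharp major is an augmented fourth; each chord root moves by that interval while the quality stays the same.
A°: root A up an augmented fourth → D#, giving D#°.
Cmaj: root C up an augmented fourth → F#, giving F#maj.
FM7: root F up an augmented fourth → B, giving BM7.
Dø7: root D up an augmented fourth → G#, giving G#ø7.
Amin: root A up an augmented fourth → D#, giving D#min.

D#° F#maj BM7 G#ø7 D#min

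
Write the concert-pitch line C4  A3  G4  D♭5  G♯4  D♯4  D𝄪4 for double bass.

C5 A4 G5 Db6 G#5 D#5 D##5

Written C4 sounds as C3 on the double bass, so concert pitches are written a perfect octave up.
C4 gives C5
A3 gives A4
G4 gives G5
Db5 gives Db6
G#4 gives G#5
D#4 gives D#5
D##4 gives D##5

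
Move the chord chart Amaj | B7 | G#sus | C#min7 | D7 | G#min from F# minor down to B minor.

F# minor down to B minor is a perfect fifth; each chord root moves by that interval while the quality stays the same.
Amaj: root A down a perfect fifth → D, giving Dmaj.
B7: root B down a perfect fifth → E, giving E7.
G#sus: root G# down a perfect fifth → C#, giving C#sus.
C#min7: root C# down a perfect fifth → F#, giving F#min7.
D7: root D down a perfect fifth → G, giving G7.
G#min: root G# down a perfect fifth → C#, giving C#min.

Dmaj E7 C#sus F#min7 G7 C#min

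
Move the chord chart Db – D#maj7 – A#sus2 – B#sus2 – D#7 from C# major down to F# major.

Gb G#maj7 D#sus2 E#sus2 G#7

C# major down to F# major is a perfect fifth; each chord root moves by that interval while the quality stays the same.
Db: root Db down a perfect fifth → Gb, giving Gb.
D#maj7: root D# down a perfect fifth → G#, giving G#maj7.
A#sus2: root A# down a perfect fifth → D#, giving D#sus2.
B#sus2: root B# down a perfect fifth → E#, giving E#sus2.
D#7: root D# down a perfect fifth → G#, giving G#7.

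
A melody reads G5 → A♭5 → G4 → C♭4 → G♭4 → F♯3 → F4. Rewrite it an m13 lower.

G5 to B3
Ab5 to C4
G4 to B2
Cb4 to Eb2
Gb4 to Bb2
F#3 to A#1
F4 to A2

B3 C4 B2 Eb2 Bb2 A#1 A2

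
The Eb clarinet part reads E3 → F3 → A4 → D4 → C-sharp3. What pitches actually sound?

G3 Ab3 C5 F4 E3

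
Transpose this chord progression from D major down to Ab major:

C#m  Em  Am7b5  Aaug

Gm Bbm Ebm7b5 Ebaug

D major down to Ab major is an augmented fourth; each chord root moves by that interval while the quality stays the same.
C#m: root C# down an augmented fourth → G, giving Gm.
Em: root E down an augmented fourth → Bb, giving Bbm.
Am7b5: root A down an augmented fourth → Eb, giving Ebm7b5.
Aaug: root A down an augmented fourth → Eb, giving Ebaug.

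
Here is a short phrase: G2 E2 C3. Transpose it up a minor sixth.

G2: a sixth up reaches E, and 8 semitones makes it Eb3.
A minor sixth up from E2 gives C3.
A minor sixth up from C3 gives Ab3.

Eb3 C3 Ab3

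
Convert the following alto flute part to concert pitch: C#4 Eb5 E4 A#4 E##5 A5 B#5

The alto flute sounds a perfect fourth below written, so transpose each written note down a perfect fourth.
C#4 -> G#3
Eb5 -> Bb4
E4 -> B3
A#4 -> E#4
E##5 -> B##4
A5 -> E5
B#5 -> F##5

G#3 Bb4 B3 E#4 B##4 E5 F##5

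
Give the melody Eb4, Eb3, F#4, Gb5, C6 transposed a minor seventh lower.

F3 F2 G#3 Ab4 D5

A minor seventh down from Eb4 gives F3.
A minor seventh down from Eb3 gives F2.
F#4: a seventh down reaches G, and 10 semitones makes it G#3.
Gb5: a seventh down reaches A, and 10 semitones makes it Ab4.
C6: a seventh down reaches D, and 10 semitones makes it D5.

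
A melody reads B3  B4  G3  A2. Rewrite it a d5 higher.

F4 F5 Db4 Eb3

B3 -> F4
B4 -> F5
G3 -> Db4
A2 -> Eb3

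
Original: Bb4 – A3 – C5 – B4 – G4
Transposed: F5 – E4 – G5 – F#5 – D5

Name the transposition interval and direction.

up a perfect fifth

From Bb4 to F5 is 5 letter names — a fifth of some quality.
Bb4 to F5 is 7 semitones, which makes it a perfect fifth; the second version is higher, so the direction is up.
Checking another pair — G4 → D5 — gives the same interval.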